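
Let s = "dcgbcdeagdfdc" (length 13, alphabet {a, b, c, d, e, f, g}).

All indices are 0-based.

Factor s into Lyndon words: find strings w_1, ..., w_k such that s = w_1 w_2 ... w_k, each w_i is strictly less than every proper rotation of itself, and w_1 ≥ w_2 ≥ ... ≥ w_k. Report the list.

emit factor 1: 'd' (i=0, period=1)
emit factor 2: 'cg' (i=1, period=2)
emit factor 3: 'bcde' (i=3, period=4)
emit factor 4: 'agdfdc' (i=7, period=6)

["d", "cg", "bcde", "agdfdc"]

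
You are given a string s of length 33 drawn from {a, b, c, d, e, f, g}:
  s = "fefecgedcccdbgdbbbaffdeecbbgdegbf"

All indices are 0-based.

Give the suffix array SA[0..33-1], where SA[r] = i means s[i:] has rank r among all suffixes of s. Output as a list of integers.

sorted suffixes:
  #0 SA[0]=18  'affdeecbbgdegbf'
  #1 SA[1]=17  'baffdeecbbgdegbf'
  #2 SA[2]=16  'bbaffdeecbbgdegbf'
  #3 SA[3]=15  'bbbaffdeecbbgdegbf'
  #4 SA[4]=25  'bbgdegbf'
  #5 SA[5]=31  'bf'
  #6 SA[6]=12  'bgdbbbaffdeecbbgdegbf'
  #7 SA[7]=26  'bgdegbf'
  #8 SA[8]=24  'cbbgdegbf'
  #9 SA[9]=8  'cccdbgdbbbaffdeecbbgdegbf'
  #10 SA[10]=9  'ccdbgdbbbaffdeecbbgdegbf'
  #11 SA[11]=10  'cdbgdbbbaffdeecbbgdegbf'
  #12 SA[12]=4  'cgedcccdbgdbbbaffdeecbbgdegbf'
  #13 SA[13]=14  'dbbbaffdeecbbgdegbf'
  #14 SA[14]=11  'dbgdbbbaffdeecbbgdegbf'
  #15 SA[15]=7  'dcccdbgdbbbaffdeecbbgdegbf'
  #16 SA[16]=21  'deecbbgdegbf'
  #17 SA[17]=28  'degbf'
  #18 SA[18]=23  'ecbbgdegbf'
  #19 SA[19]=3  'ecgedcccdbgdbbbaffdeecbbgdegbf'
  #20 SA[20]=6  'edcccdbgdbbbaffdeecbbgdegbf'
  #21 SA[21]=22  'eecbbgdegbf'
  #22 SA[22]=1  'efecgedcccdbgdbbbaffdeecbbgdegbf'
  #23 SA[23]=29  'egbf'
  #24 SA[24]=32  'f'
  #25 SA[25]=20  'fdeecbbgdegbf'
  #26 SA[26]=2  'fecgedcccdbgdbbbaffdeecbbgdegbf'
  #27 SA[27]=0  'fefecgedcccdbgdbbbaffdeecbbgdegbf'
  #28 SA[28]=19  'ffdeecbbgdegbf'
  #29 SA[29]=30  'gbf'
  #30 SA[30]=13  'gdbbbaffdeecbbgdegbf'
  #31 SA[31]=27  'gdegbf'
  #32 SA[32]=5  'gedcccdbgdbbbaffdeecbbgdegbf'

[18, 17, 16, 15, 25, 31, 12, 26, 24, 8, 9, 10, 4, 14, 11, 7, 21, 28, 23, 3, 6, 22, 1, 29, 32, 20, 2, 0, 19, 30, 13, 27, 5]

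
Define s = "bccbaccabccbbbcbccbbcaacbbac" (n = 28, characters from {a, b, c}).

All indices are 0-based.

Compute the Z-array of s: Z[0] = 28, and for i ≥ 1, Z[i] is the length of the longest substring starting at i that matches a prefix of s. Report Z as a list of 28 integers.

Z[0]=28
i=1: outside box; Z[1]=0
i=2: outside box; Z[2]=0
i=3: outside box; Z[3]=1 scan→box=[3,4)
i=4: outside box; Z[4]=0
i=5: outside box; Z[5]=0
i=6: outside box; Z[6]=0
i=7: outside box; Z[7]=0
i=8: outside box; Z[8]=4 scan→box=[8,12)
i=9: min(r-i=3, Z[1]=0)=0; Z[9]=0
i=10: min(r-i=2, Z[2]=0)=0; Z[10]=0
i=11: min(r-i=1, Z[3]=1)=1; Z[11]=1
i=12: outside box; Z[12]=1 scan→box=[12,13)
i=13: outside box; Z[13]=2 scan→box=[13,15)
i=14: min(r-i=1, Z[1]=0)=0; Z[14]=0
i=15: outside box; Z[15]=4 scan→box=[15,19)
i=16: min(r-i=3, Z[1]=0)=0; Z[16]=0
i=17: min(r-i=2, Z[2]=0)=0; Z[17]=0
i=18: min(r-i=1, Z[3]=1)=1; Z[18]=1
i=19: outside box; Z[19]=2 scan→box=[19,21)
i=20: min(r-i=1, Z[1]=0)=0; Z[20]=0
i=21: outside box; Z[21]=0
i=22: outside box; Z[22]=0
i=23: outside box; Z[23]=0
i=24: outside box; Z[24]=1 scan→box=[24,25)
i=25: outside box; Z[25]=1 scan→box=[25,26)
i=26: outside box; Z[26]=0
i=27: outside box; Z[27]=0

[28, 0, 0, 1, 0, 0, 0, 0, 4, 0, 0, 1, 1, 2, 0, 4, 0, 0, 1, 2, 0, 0, 0, 0, 1, 1, 0, 0]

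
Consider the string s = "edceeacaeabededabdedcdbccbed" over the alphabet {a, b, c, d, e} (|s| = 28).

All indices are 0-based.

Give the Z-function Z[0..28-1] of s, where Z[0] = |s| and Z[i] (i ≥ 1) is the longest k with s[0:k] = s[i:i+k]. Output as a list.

[28, 0, 0, 1, 1, 0, 0, 0, 1, 0, 0, 2, 0, 2, 0, 0, 0, 0, 3, 0, 0, 0, 0, 0, 0, 0, 2, 0]

Z[0]=28
i=1: fresh scan; Z[1]=0
i=2: fresh scan; Z[2]=0
i=3: fresh scan; Z[3]=1 grow→box=[3,4)
i=4: fresh scan; Z[4]=1 grow→box=[4,5)
i=5: fresh scan; Z[5]=0
i=6: fresh scan; Z[6]=0
i=7: fresh scan; Z[7]=0
i=8: fresh scan; Z[8]=1 grow→box=[8,9)
i=9: fresh scan; Z[9]=0
i=10: fresh scan; Z[10]=0
i=11: fresh scan; Z[11]=2 grow→box=[11,13)
i=12: min(r-i=1, Z[1]=0)=0; Z[12]=0
i=13: fresh scan; Z[13]=2 grow→box=[13,15)
i=14: min(r-i=1, Z[1]=0)=0; Z[14]=0
i=15: fresh scan; Z[15]=0
i=16: fresh scan; Z[16]=0
i=17: fresh scan; Z[17]=0
i=18: fresh scan; Z[18]=3 grow→box=[18,21)
i=19: min(r-i=2, Z[1]=0)=0; Z[19]=0
i=20: min(r-i=1, Z[2]=0)=0; Z[20]=0
i=21: fresh scan; Z[21]=0
i=22: fresh scan; Z[22]=0
i=23: fresh scan; Z[23]=0
i=24: fresh scan; Z[24]=0
i=25: fresh scan; Z[25]=0
i=26: fresh scan; Z[26]=2 grow→box=[26,28)
i=27: min(r-i=1, Z[1]=0)=0; Z[27]=0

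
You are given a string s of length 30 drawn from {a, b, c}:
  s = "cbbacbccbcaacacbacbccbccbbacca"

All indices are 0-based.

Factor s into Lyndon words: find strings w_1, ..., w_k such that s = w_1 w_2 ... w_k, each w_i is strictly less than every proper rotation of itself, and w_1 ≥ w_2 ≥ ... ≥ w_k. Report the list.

["c", "b", "b", "acbccbc", "aacacbacbccbccbbacc", "a"]

emit factor 1: 'c' (i=0, period=1)
emit factor 2: 'b' (i=1, period=1)
emit factor 3: 'b' (i=2, period=1)
emit factor 4: 'acbccbc' (i=3, period=7)
emit factor 5: 'aacacbacbccbccbbacc' (i=10, period=19)
emit factor 6: 'a' (i=29, period=1)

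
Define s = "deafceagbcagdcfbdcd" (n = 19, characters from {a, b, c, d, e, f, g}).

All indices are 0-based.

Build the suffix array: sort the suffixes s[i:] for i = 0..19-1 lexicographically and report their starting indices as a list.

sorted suffixes:
  #0 SA[0]=2  'afceagbcagdcfbdcd'
  #1 SA[1]=6  'agbcagdcfbdcd'
  #2 SA[2]=10  'agdcfbdcd'
  #3 SA[3]=8  'bcagdcfbdcd'
  #4 SA[4]=15  'bdcd'
  #5 SA[5]=9  'cagdcfbdcd'
  #6 SA[6]=17  'cd'
  #7 SA[7]=4  'ceagbcagdcfbdcd'
  #8 SA[8]=13  'cfbdcd'
  #9 SA[9]=18  'd'
  #10 SA[10]=16  'dcd'
  #11 SA[11]=12  'dcfbdcd'
  #12 SA[12]=0  'deafceagbcagdcfbdcd'
  #13 SA[13]=1  'eafceagbcagdcfbdcd'
  #14 SA[14]=5  'eagbcagdcfbdcd'
  #15 SA[15]=14  'fbdcd'
  #16 SA[16]=3  'fceagbcagdcfbdcd'
  #17 SA[17]=7  'gbcagdcfbdcd'
  #18 SA[18]=11  'gdcfbdcd'

[2, 6, 10, 8, 15, 9, 17, 4, 13, 18, 16, 12, 0, 1, 5, 14, 3, 7, 11]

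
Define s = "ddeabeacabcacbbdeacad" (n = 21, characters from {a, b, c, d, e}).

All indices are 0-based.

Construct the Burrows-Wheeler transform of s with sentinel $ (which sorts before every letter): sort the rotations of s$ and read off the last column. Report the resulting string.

rank  rotation                last
    0  $ddeabeacabcacbbdeacad  d
    1  abcacbbdeacad$ddeabeac  c
    2  abeacabcacbbdeacad$dde  e
    3  acabcacbbdeacad$ddeabe  e
    4  acad$ddeabeacabcacbbde  e
    5  acbbdeacad$ddeabeacabc  c
    6  ad$ddeabeacabcacbbdeac  c
    7  bbdeacad$ddeabeacabcac  c
    8  bcacbbdeacad$ddeabeaca  a
    9  bdeacad$ddeabeacabcacb  b
   10  beacabcacbbdeacad$ddea  a
   11  cabcacbbdeacad$ddeabea  a
   12  cacbbdeacad$ddeabeacab  b
   13  cad$ddeabeacabcacbbdea  a
   14  cbbdeacad$ddeabeacabca  a
   15  d$ddeabeacabcacbbdeaca  a
   16  ddeabeacabcacbbdeacad$  $
   17  deabeacabcacbbdeacad$d  d
   18  deacad$ddeabeacabcacbb  b
   19  eabeacabcacbbdeacad$dd  d
   20  eacabcacbbdeacad$ddeab  b
   21  eacad$ddeabeacabcacbbd  d

dceeecccabaabaaa$dbdbd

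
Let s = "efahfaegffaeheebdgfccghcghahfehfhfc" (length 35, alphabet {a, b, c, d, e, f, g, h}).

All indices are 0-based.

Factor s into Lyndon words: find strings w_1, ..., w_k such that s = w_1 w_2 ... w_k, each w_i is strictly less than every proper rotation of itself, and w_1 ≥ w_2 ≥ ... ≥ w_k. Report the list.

["ef", "ahf", "aegffaeheebdgfccghcghahfehfhfc"]

emit factor 1: 'ef' (i=0, period=2)
emit factor 2: 'ahf' (i=2, period=3)
emit factor 3: 'aegffaeheebdgfccghcghahfehfhfc' (i=5, period=30)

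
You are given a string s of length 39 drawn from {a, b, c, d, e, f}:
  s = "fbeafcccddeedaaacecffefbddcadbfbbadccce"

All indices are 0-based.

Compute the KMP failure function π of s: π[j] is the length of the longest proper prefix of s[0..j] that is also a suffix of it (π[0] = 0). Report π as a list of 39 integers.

π[0] = 0
j=1 s[j]='b': π[1]=0 (border '')
j=2 s[j]='e': π[2]=0 (border '')
j=3 s[j]='a': π[3]=0 (border '')
j=4 s[j]='f': π[4]=1 (border 'f')
j=5 s[j]='c': k: 1→0; π[5]=0 (border '')
j=6 s[j]='c': π[6]=0 (border '')
j=7 s[j]='c': π[7]=0 (border '')
j=8 s[j]='d': π[8]=0 (border '')
j=9 s[j]='d': π[9]=0 (border '')
j=10 s[j]='e': π[10]=0 (border '')
j=11 s[j]='e': π[11]=0 (border '')
j=12 s[j]='d': π[12]=0 (border '')
j=13 s[j]='a': π[13]=0 (border '')
j=14 s[j]='a': π[14]=0 (border '')
j=15 s[j]='a': π[15]=0 (border '')
j=16 s[j]='c': π[16]=0 (border '')
j=17 s[j]='e': π[17]=0 (border '')
j=18 s[j]='c': π[18]=0 (border '')
j=19 s[j]='f': π[19]=1 (border 'f')
j=20 s[j]='f': k: 1→0; π[20]=1 (border 'f')
j=21 s[j]='e': k: 1→0; π[21]=0 (border '')
j=22 s[j]='f': π[22]=1 (border 'f')
j=23 s[j]='b': π[23]=2 (border 'fb')
j=24 s[j]='d': k: 2→0; π[24]=0 (border '')
j=25 s[j]='d': π[25]=0 (border '')
j=26 s[j]='c': π[26]=0 (border '')
j=27 s[j]='a': π[27]=0 (border '')
j=28 s[j]='d': π[28]=0 (border '')
j=29 s[j]='b': π[29]=0 (border '')
j=30 s[j]='f': π[30]=1 (border 'f')
j=31 s[j]='b': π[31]=2 (border 'fb')
j=32 s[j]='b': k: 2→0; π[32]=0 (border '')
j=33 s[j]='a': π[33]=0 (border '')
j=34 s[j]='d': π[34]=0 (border '')
j=35 s[j]='c': π[35]=0 (border '')
j=36 s[j]='c': π[36]=0 (border '')
j=37 s[j]='c': π[37]=0 (border '')
j=38 s[j]='e': π[38]=0 (border '')

[0, 0, 0, 0, 1, 0, 0, 0, 0, 0, 0, 0, 0, 0, 0, 0, 0, 0, 0, 1, 1, 0, 1, 2, 0, 0, 0, 0, 0, 0, 1, 2, 0, 0, 0, 0, 0, 0, 0]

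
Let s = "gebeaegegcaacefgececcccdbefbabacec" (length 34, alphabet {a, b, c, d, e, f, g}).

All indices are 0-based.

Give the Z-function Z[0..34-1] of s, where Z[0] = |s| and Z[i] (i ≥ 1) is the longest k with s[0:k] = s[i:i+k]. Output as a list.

Z[0]=34
i=1: i≥r, start 0; Z[1]=0
i=2: i≥r, start 0; Z[2]=0
i=3: i≥r, start 0; Z[3]=0
i=4: i≥r, start 0; Z[4]=0
i=5: i≥r, start 0; Z[5]=0
i=6: i≥r, start 0; Z[6]=2 extend→box=[6,8)
i=7: min(r-i=1, Z[1]=0)=0; Z[7]=0
i=8: i≥r, start 0; Z[8]=1 extend→box=[8,9)
i=9: i≥r, start 0; Z[9]=0
i=10: i≥r, start 0; Z[10]=0
i=11: i≥r, start 0; Z[11]=0
i=12: i≥r, start 0; Z[12]=0
i=13: i≥r, start 0; Z[13]=0
i=14: i≥r, start 0; Z[14]=0
i=15: i≥r, start 0; Z[15]=2 extend→box=[15,17)
i=16: min(r-i=1, Z[1]=0)=0; Z[16]=0
i=17: i≥r, start 0; Z[17]=0
i=18: i≥r, start 0; Z[18]=0
i=19: i≥r, start 0; Z[19]=0
i=20: i≥r, start 0; Z[20]=0
i=21: i≥r, start 0; Z[21]=0
i=22: i≥r, start 0; Z[22]=0
i=23: i≥r, start 0; Z[23]=0
i=24: i≥r, start 0; Z[24]=0
i=25: i≥r, start 0; Z[25]=0
i=26: i≥r, start 0; Z[26]=0
i=27: i≥r, start 0; Z[27]=0
i=28: i≥r, start 0; Z[28]=0
i=29: i≥r, start 0; Z[29]=0
i=30: i≥r, start 0; Z[30]=0
i=31: i≥r, start 0; Z[31]=0
i=32: i≥r, start 0; Z[32]=0
i=33: i≥r, start 0; Z[33]=0

[34, 0, 0, 0, 0, 0, 2, 0, 1, 0, 0, 0, 0, 0, 0, 2, 0, 0, 0, 0, 0, 0, 0, 0, 0, 0, 0, 0, 0, 0, 0, 0, 0, 0]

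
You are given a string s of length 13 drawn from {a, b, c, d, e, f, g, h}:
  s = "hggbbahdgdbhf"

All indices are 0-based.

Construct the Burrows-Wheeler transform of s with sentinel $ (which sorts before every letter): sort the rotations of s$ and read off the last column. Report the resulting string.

fbbgdghhgdhab$

rank  rotation        last
    0  $hggbbahdgdbhf  f
    1  ahdgdbhf$hggbb  b
    2  bahdgdbhf$hggb  b
    3  bbahdgdbhf$hgg  g
    4  bhf$hggbbahdgd  d
    5  dbhf$hggbbahdg  g
    6  dgdbhf$hggbbah  h
    7  f$hggbbahdgdbh  h
    8  gbbahdgdbhf$hg  g
    9  gdbhf$hggbbahd  d
   10  ggbbahdgdbhf$h  h
   11  hdgdbhf$hggbba  a
   12  hf$hggbbahdgdb  b
   13  hggbbahdgdbhf$  $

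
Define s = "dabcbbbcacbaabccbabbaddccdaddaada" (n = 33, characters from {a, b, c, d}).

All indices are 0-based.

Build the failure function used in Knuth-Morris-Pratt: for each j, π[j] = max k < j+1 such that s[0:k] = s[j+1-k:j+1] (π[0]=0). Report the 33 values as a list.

[0, 0, 0, 0, 0, 0, 0, 0, 0, 0, 0, 0, 0, 0, 0, 0, 0, 0, 0, 0, 0, 1, 1, 0, 0, 1, 2, 1, 1, 2, 0, 1, 2]

π[0] = 0
j=1 s[j]='a': π[1]=0 (border '')
j=2 s[j]='b': π[2]=0 (border '')
j=3 s[j]='c': π[3]=0 (border '')
j=4 s[j]='b': π[4]=0 (border '')
j=5 s[j]='b': π[5]=0 (border '')
j=6 s[j]='b': π[6]=0 (border '')
j=7 s[j]='c': π[7]=0 (border '')
j=8 s[j]='a': π[8]=0 (border '')
j=9 s[j]='c': π[9]=0 (border '')
j=10 s[j]='b': π[10]=0 (border '')
j=11 s[j]='a': π[11]=0 (border '')
j=12 s[j]='a': π[12]=0 (border '')
j=13 s[j]='b': π[13]=0 (border '')
j=14 s[j]='c': π[14]=0 (border '')
j=15 s[j]='c': π[15]=0 (border '')
j=16 s[j]='b': π[16]=0 (border '')
j=17 s[j]='a': π[17]=0 (border '')
j=18 s[j]='b': π[18]=0 (border '')
j=19 s[j]='b': π[19]=0 (border '')
j=20 s[j]='a': π[20]=0 (border '')
j=21 s[j]='d': π[21]=1 (border 'd')
j=22 s[j]='d': k: 1→0; π[22]=1 (border 'd')
j=23 s[j]='c': k: 1→0; π[23]=0 (border '')
j=24 s[j]='c': π[24]=0 (border '')
j=25 s[j]='d': π[25]=1 (border 'd')
j=26 s[j]='a': π[26]=2 (border 'da')
j=27 s[j]='d': k: 2→0; π[27]=1 (border 'd')
j=28 s[j]='d': k: 1→0; π[28]=1 (border 'd')
j=29 s[j]='a': π[29]=2 (border 'da')
j=30 s[j]='a': k: 2→0; π[30]=0 (border '')
j=31 s[j]='d': π[31]=1 (border 'd')
j=32 s[j]='a': π[32]=2 (border 'da')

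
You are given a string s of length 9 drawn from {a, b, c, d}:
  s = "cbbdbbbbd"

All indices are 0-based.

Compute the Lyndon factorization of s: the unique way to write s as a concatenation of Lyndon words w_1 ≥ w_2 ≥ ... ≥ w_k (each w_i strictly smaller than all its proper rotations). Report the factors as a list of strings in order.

["c", "bbd", "bbbbd"]

emit factor 1: 'c' (i=0, period=1)
emit factor 2: 'bbd' (i=1, period=3)
emit factor 3: 'bbbbd' (i=4, period=5)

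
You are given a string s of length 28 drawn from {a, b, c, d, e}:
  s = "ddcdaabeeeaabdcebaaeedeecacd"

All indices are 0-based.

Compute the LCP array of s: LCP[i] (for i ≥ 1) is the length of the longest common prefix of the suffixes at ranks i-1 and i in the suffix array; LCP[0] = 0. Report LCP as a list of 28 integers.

rank→(start, suffix):
  0 → (10, 'aabdcebaaeedeecacd')
  1 → (4, 'aabeeeaabdcebaaeedeecacd')
  2 → (17, 'aaeedeecacd')
  3 → (11, 'abdcebaaeedeecacd')
  4 → (5, 'abeeeaabdcebaaeedeecacd')
  5 → (25, 'acd')
  6 → (18, 'aeedeecacd')
  7 → (16, 'baaeedeecacd')
  8 → (12, 'bdcebaaeedeecacd')
  9 → (6, 'beeeaabdcebaaeedeecacd')
  10 → (24, 'cacd')
  11 → (26, 'cd')
  12 → (2, 'cdaabeeeaabdcebaaeedeecacd')
  13 → (14, 'cebaaeedeecacd')
  14 → (27, 'd')
  15 → (3, 'daabeeeaabdcebaaeedeecacd')
  16 → (1, 'dcdaabeeeaabdcebaaeedeecacd')
  17 → (13, 'dcebaaeedeecacd')
  18 → (0, 'ddcdaabeeeaabdcebaaeedeecacd')
  19 → (21, 'deecacd')
  20 → (9, 'eaabdcebaaeedeecacd')
  21 → (15, 'ebaaeedeecacd')
  22 → (23, 'ecacd')
  23 → (20, 'edeecacd')
  24 → (8, 'eeaabdcebaaeedeecacd')
  25 → (22, 'eecacd')
  26 → (19, 'eedeecacd')
  27 → (7, 'eeeaabdcebaaeedeecacd')

SA = [10, 4, 17, 11, 5, 25, 18, 16, 12, 6, 24, 26, 2, 14, 27, 3, 1, 13, 0, 21, 9, 15, 23, 20, 8, 22, 19, 7]
[i] adj suffixes → lcp
  [1] 10/4 → 3 ('aab')
  [2] 4/17 → 2 ('aa')
  [3] 17/11 → 1 ('a')
  [4] 11/5 → 2 ('ab')
  [5] 5/25 → 1 ('a')
  [6] 25/18 → 1 ('a')
  [7] 18/16 → 0 ('')
  [8] 16/12 → 1 ('b')
  [9] 12/6 → 1 ('b')
  [10] 6/24 → 0 ('')
  [11] 24/26 → 1 ('c')
  [12] 26/2 → 2 ('cd')
  [13] 2/14 → 1 ('c')
  [14] 14/27 → 0 ('')
  [15] 27/3 → 1 ('d')
  [16] 3/1 → 1 ('d')
  [17] 1/13 → 2 ('dc')
  [18] 13/0 → 1 ('d')
  [19] 0/21 → 1 ('d')
  [20] 21/9 → 0 ('')
  [21] 9/15 → 1 ('e')
  [22] 15/23 → 1 ('e')
  [23] 23/20 → 1 ('e')
  [24] 20/8 → 1 ('e')
  [25] 8/22 → 2 ('ee')
  [26] 22/19 → 2 ('ee')
  [27] 19/7 → 2 ('ee')

[0, 3, 2, 1, 2, 1, 1, 0, 1, 1, 0, 1, 2, 1, 0, 1, 1, 2, 1, 1, 0, 1, 1, 1, 1, 2, 2, 2]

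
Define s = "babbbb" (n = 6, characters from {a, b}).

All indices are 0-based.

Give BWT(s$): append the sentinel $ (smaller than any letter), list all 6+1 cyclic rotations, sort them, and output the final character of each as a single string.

bbb$bba

rank  rotation last
    0  $babbbb  b
    1  abbbb$b  b
    2  b$babbb  b
    3  babbbb$  $
    4  bb$babb  b
    5  bbb$bab  b
    6  bbbb$ba  a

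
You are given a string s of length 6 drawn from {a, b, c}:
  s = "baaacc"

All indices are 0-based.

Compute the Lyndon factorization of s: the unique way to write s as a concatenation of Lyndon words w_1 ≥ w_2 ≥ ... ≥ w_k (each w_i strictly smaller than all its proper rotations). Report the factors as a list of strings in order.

emit factor 1: 'b' (i=0, period=1)
emit factor 2: 'aaacc' (i=1, period=5)

["b", "aaacc"]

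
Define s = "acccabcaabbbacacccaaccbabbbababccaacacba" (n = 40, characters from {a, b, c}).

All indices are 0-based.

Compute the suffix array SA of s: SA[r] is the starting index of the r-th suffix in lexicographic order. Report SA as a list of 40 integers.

[39, 7, 33, 18, 27, 23, 8, 4, 29, 34, 12, 36, 19, 14, 0, 38, 26, 22, 28, 11, 25, 10, 24, 9, 5, 30, 6, 32, 17, 3, 35, 13, 37, 21, 31, 16, 2, 20, 15, 1]

rank | idx | suffix
   0 |  39 | a
   1 |   7 | aabbbacacccaaccbabbbababccaacacba
   2 |  33 | aacacba
   3 |  18 | aaccbabbbababccaacacba
   4 |  27 | ababccaacacba
   5 |  23 | abbbababccaacacba
   6 |   8 | abbbacacccaaccbabbbababccaacacba
   7 |   4 | abcaabbbacacccaaccbabbbababccaacacba
   8 |  29 | abccaacacba
   9 |  34 | acacba
  10 |  12 | acacccaaccbabbbababccaacacba
  11 |  36 | acba
  12 |  19 | accbabbbababccaacacba
  13 |  14 | acccaaccbabbbababccaacacba
  14 |   0 | acccabcaabbbacacccaaccbabbbababccaacacba
  15 |  38 | ba
  16 |  26 | bababccaacacba
  17 |  22 | babbbababccaacacba
  18 |  28 | babccaacacba
  19 |  11 | bacacccaaccbabbbababccaacacba
  20 |  25 | bbababccaacacba
  21 |  10 | bbacacccaaccbabbbababccaacacba
  22 |  24 | bbbababccaacacba
  23 |   9 | bbbacacccaaccbabbbababccaacacba
  24 |   5 | bcaabbbacacccaaccbabbbababccaacacba
  25 |  30 | bccaacacba
  26 |   6 | caabbbacacccaaccbabbbababccaacacba
  27 |  32 | caacacba
  28 |  17 | caaccbabbbababccaacacba
  29 |   3 | cabcaabbbacacccaaccbabbbababccaacacba
  30 |  35 | cacba
  31 |  13 | cacccaaccbabbbababccaacacba
  32 |  37 | cba
  33 |  21 | cbabbbababccaacacba
  34 |  31 | ccaacacba
  35 |  16 | ccaaccbabbbababccaacacba
  36 |   2 | ccabcaabbbacacccaaccbabbbababccaacacba
  37 |  20 | ccbabbbababccaacacba
  38 |  15 | cccaaccbabbbababccaacacba
  39 |   1 | cccabcaabbbacacccaaccbabbbababccaacacba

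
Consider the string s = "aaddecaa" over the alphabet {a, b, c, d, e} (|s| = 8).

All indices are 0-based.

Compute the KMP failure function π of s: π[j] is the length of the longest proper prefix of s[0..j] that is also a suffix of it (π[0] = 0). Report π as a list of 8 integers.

[0, 1, 0, 0, 0, 0, 1, 2]

π[0] = 0
j=1 s[j]='a': π[1]=1 (border 'a')
j=2 s[j]='d': k: 1→0; π[2]=0 (border '')
j=3 s[j]='d': π[3]=0 (border '')
j=4 s[j]='e': π[4]=0 (border '')
j=5 s[j]='c': π[5]=0 (border '')
j=6 s[j]='a': π[6]=1 (border 'a')
j=7 s[j]='a': π[7]=2 (border 'aa')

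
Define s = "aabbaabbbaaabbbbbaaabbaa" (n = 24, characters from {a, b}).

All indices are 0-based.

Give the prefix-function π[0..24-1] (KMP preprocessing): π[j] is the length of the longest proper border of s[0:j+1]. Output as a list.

π[0] = 0
j=1 s[j]='a': π[1]=1 (border 'a')
j=2 s[j]='b': k: 1→0; π[2]=0 (border '')
j=3 s[j]='b': π[3]=0 (border '')
j=4 s[j]='a': π[4]=1 (border 'a')
j=5 s[j]='a': π[5]=2 (border 'aa')
j=6 s[j]='b': π[6]=3 (border 'aab')
j=7 s[j]='b': π[7]=4 (border 'aabb')
j=8 s[j]='b': k: 4→0; π[8]=0 (border '')
j=9 s[j]='a': π[9]=1 (border 'a')
j=10 s[j]='a': π[10]=2 (border 'aa')
j=11 s[j]='a': k: 2→1; π[11]=2 (border 'aa')
j=12 s[j]='b': π[12]=3 (border 'aab')
j=13 s[j]='b': π[13]=4 (border 'aabb')
j=14 s[j]='b': k: 4→0; π[14]=0 (border '')
j=15 s[j]='b': π[15]=0 (border '')
j=16 s[j]='b': π[16]=0 (border '')
j=17 s[j]='a': π[17]=1 (border 'a')
j=18 s[j]='a': π[18]=2 (border 'aa')
j=19 s[j]='a': k: 2→1; π[19]=2 (border 'aa')
j=20 s[j]='b': π[20]=3 (border 'aab')
j=21 s[j]='b': π[21]=4 (border 'aabb')
j=22 s[j]='a': π[22]=5 (border 'aabba')
j=23 s[j]='a': π[23]=6 (border 'aabbaa')

[0, 1, 0, 0, 1, 2, 3, 4, 0, 1, 2, 2, 3, 4, 0, 0, 0, 1, 2, 2, 3, 4, 5, 6]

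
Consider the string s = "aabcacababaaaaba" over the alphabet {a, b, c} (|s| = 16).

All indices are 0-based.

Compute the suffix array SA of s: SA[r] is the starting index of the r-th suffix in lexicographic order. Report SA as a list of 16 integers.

[15, 10, 11, 12, 0, 13, 8, 6, 1, 4, 14, 9, 7, 2, 5, 3]

rank→(start, suffix):
  0 → (15, 'a')
  1 → (10, 'aaaaba')
  2 → (11, 'aaaba')
  3 → (12, 'aaba')
  4 → (0, 'aabcacababaaaaba')
  5 → (13, 'aba')
  6 → (8, 'abaaaaba')
  7 → (6, 'ababaaaaba')
  8 → (1, 'abcacababaaaaba')
  9 → (4, 'acababaaaaba')
  10 → (14, 'ba')
  11 → (9, 'baaaaba')
  12 → (7, 'babaaaaba')
  13 → (2, 'bcacababaaaaba')
  14 → (5, 'cababaaaaba')
  15 → (3, 'cacababaaaaba')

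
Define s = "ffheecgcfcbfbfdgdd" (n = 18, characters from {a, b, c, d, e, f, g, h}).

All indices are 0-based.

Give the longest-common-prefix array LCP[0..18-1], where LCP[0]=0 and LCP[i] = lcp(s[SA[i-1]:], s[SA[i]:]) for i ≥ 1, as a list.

rank | idx | suffix
   0 |  10 | bfbfdgdd
   1 |  12 | bfdgdd
   2 |   9 | cbfbfdgdd
   3 |   7 | cfcbfbfdgdd
   4 |   5 | cgcfcbfbfdgdd
   5 |  17 | d
   6 |  16 | dd
   7 |  14 | dgdd
   8 |   4 | ecgcfcbfbfdgdd
   9 |   3 | eecgcfcbfbfdgdd
  10 |  11 | fbfdgdd
  11 |   8 | fcbfbfdgdd
  12 |  13 | fdgdd
  13 |   0 | ffheecgcfcbfbfdgdd
  14 |   1 | fheecgcfcbfbfdgdd
  15 |   6 | gcfcbfbfdgdd
  16 |  15 | gdd
  17 |   2 | heecgcfcbfbfdgdd

SA = [10, 12, 9, 7, 5, 17, 16, 14, 4, 3, 11, 8, 13, 0, 1, 6, 15, 2]
[i] adj suffixes → lcp
  [1] 10/12 → 2 ('bf')
  [2] 12/9 → 0 ('')
  [3] 9/7 → 1 ('c')
  [4] 7/5 → 1 ('c')
  [5] 5/17 → 0 ('')
  [6] 17/16 → 1 ('d')
  [7] 16/14 → 1 ('d')
  [8] 14/4 → 0 ('')
  [9] 4/3 → 1 ('e')
  [10] 3/11 → 0 ('')
  [11] 11/8 → 1 ('f')
  [12] 8/13 → 1 ('f')
  [13] 13/0 → 1 ('f')
  [14] 0/1 → 1 ('f')
  [15] 1/6 → 0 ('')
  [16] 6/15 → 1 ('g')
  [17] 15/2 → 0 ('')

[0, 2, 0, 1, 1, 0, 1, 1, 0, 1, 0, 1, 1, 1, 1, 0, 1, 0]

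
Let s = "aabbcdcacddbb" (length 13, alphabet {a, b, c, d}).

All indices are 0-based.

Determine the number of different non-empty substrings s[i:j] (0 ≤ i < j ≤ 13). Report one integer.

80

rank | idx | suffix
   0 |   0 | aabbcdcacddbb
   1 |   1 | abbcdcacddbb
   2 |   7 | acddbb
   3 |  12 | b
   4 |  11 | bb
   5 |   2 | bbcdcacddbb
   6 |   3 | bcdcacddbb
   7 |   6 | cacddbb
   8 |   4 | cdcacddbb
   9 |   8 | cddbb
  10 |  10 | dbb
  11 |   5 | dcacddbb
  12 |   9 | ddbb

SA = [0, 1, 7, 12, 11, 2, 3, 6, 4, 8, 10, 5, 9]
[i] adj suffixes → lcp
  [1] 0/1 → 1 ('a')
  [2] 1/7 → 1 ('a')
  [3] 7/12 → 0 ('')
  [4] 12/11 → 1 ('b')
  [5] 11/2 → 2 ('bb')
  [6] 2/3 → 1 ('b')
  [7] 3/6 → 0 ('')
  [8] 6/4 → 1 ('c')
  [9] 4/8 → 2 ('cd')
  [10] 8/10 → 0 ('')
  [11] 10/5 → 1 ('d')
  [12] 5/9 → 1 ('d')

n(n+1)/2 = 13·14/2 = 91
Σ LCP = 0 + 1 + 1 + 0 + 1 + 2 + 1 + 0 + 1 + 2 + 0 + 1 + 1 = 11
distinct = 91 − 11 = 80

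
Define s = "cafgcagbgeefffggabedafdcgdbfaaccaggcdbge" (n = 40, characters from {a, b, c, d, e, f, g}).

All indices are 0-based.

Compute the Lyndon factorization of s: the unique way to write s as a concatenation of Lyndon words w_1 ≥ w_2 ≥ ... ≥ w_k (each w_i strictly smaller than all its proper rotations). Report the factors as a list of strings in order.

["c", "afgcagbgeefffgg", "abedafdcgdbf", "aaccaggcdbge"]

emit factor 1: 'c' (i=0, period=1)
emit factor 2: 'afgcagbgeefffgg' (i=1, period=15)
emit factor 3: 'abedafdcgdbf' (i=16, period=12)
emit factor 4: 'aaccaggcdbge' (i=28, period=12)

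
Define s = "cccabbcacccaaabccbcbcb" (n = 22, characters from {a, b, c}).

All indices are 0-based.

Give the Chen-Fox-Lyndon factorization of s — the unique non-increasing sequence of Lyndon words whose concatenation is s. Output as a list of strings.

["c", "c", "c", "abbcaccc", "aaabccbcbcb"]

emit factor 1: 'c' (i=0, period=1)
emit factor 2: 'c' (i=1, period=1)
emit factor 3: 'c' (i=2, period=1)
emit factor 4: 'abbcaccc' (i=3, period=8)
emit factor 5: 'aaabccbcbcb' (i=11, period=11)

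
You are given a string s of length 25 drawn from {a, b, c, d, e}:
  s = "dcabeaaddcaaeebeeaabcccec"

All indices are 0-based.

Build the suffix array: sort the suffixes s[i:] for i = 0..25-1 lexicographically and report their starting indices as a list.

[17, 5, 10, 18, 2, 6, 11, 19, 3, 14, 24, 9, 1, 20, 21, 22, 8, 0, 7, 16, 4, 13, 23, 15, 12]

rank→(start, suffix):
  0 → (17, 'aabcccec')
  1 → (5, 'aaddcaaeebeeaabcccec')
  2 → (10, 'aaeebeeaabcccec')
  3 → (18, 'abcccec')
  4 → (2, 'abeaaddcaaeebeeaabcccec')
  5 → (6, 'addcaaeebeeaabcccec')
  6 → (11, 'aeebeeaabcccec')
  7 → (19, 'bcccec')
  8 → (3, 'beaaddcaaeebeeaabcccec')
  9 → (14, 'beeaabcccec')
  10 → (24, 'c')
  11 → (9, 'caaeebeeaabcccec')
  12 → (1, 'cabeaaddcaaeebeeaabcccec')
  13 → (20, 'cccec')
  14 → (21, 'ccec')
  15 → (22, 'cec')
  16 → (8, 'dcaaeebeeaabcccec')
  17 → (0, 'dcabeaaddcaaeebeeaabcccec')
  18 → (7, 'ddcaaeebeeaabcccec')
  19 → (16, 'eaabcccec')
  20 → (4, 'eaaddcaaeebeeaabcccec')
  21 → (13, 'ebeeaabcccec')
  22 → (23, 'ec')
  23 → (15, 'eeaabcccec')
  24 → (12, 'eebeeaabcccec')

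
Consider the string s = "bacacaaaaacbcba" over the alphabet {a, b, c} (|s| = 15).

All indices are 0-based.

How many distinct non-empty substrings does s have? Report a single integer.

96

sorted suffixes:
  #0 SA[0]=14  'a'
  #1 SA[1]=5  'aaaaacbcba'
  #2 SA[2]=6  'aaaacbcba'
  #3 SA[3]=7  'aaacbcba'
  #4 SA[4]=8  'aacbcba'
  #5 SA[5]=3  'acaaaaacbcba'
  #6 SA[6]=1  'acacaaaaacbcba'
  #7 SA[7]=9  'acbcba'
  #8 SA[8]=13  'ba'
  #9 SA[9]=0  'bacacaaaaacbcba'
  #10 SA[10]=11  'bcba'
  #11 SA[11]=4  'caaaaacbcba'
  #12 SA[12]=2  'cacaaaaacbcba'
  #13 SA[13]=12  'cba'
  #14 SA[14]=10  'cbcba'

SA = [14, 5, 6, 7, 8, 3, 1, 9, 13, 0, 11, 4, 2, 12, 10]
rank  pair      lcp
   1  s[14:],s[5:]  1  'a'
   2  s[5:],s[6:]  4  'aaaa'
   3  s[6:],s[7:]  3  'aaa'
   4  s[7:],s[8:]  2  'aa'
   5  s[8:],s[3:]  1  'a'
   6  s[3:],s[1:]  3  'aca'
   7  s[1:],s[9:]  2  'ac'
   8  s[9:],s[13:]  0  ''
   9  s[13:],s[0:]  2  'ba'
  10  s[0:],s[11:]  1  'b'
  11  s[11:],s[4:]  0  ''
  12  s[4:],s[2:]  2  'ca'
  13  s[2:],s[12:]  1  'c'
  14  s[12:],s[10:]  2  'cb'

n(n+1)/2 = 15·16/2 = 120
Σ LCP = 0 + 1 + 4 + 3 + 2 + 1 + 3 + 2 + 0 + 2 + 1 + 0 + 2 + 1 + 2 = 24
distinct = 120 − 24 = 96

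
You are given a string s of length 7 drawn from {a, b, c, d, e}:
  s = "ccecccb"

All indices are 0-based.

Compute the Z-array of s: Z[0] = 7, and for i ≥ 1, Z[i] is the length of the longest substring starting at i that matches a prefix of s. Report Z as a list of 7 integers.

Z[0]=7
i=1: outside box; Z[1]=1 scan→box=[1,2)
i=2: outside box; Z[2]=0
i=3: outside box; Z[3]=2 scan→box=[3,5)
i=4: min(r-i=1, Z[1]=1)=1; Z[4]=2 scan→box=[4,6)
i=5: min(r-i=1, Z[1]=1)=1; Z[5]=1
i=6: outside box; Z[6]=0

[7, 1, 0, 2, 2, 1, 0]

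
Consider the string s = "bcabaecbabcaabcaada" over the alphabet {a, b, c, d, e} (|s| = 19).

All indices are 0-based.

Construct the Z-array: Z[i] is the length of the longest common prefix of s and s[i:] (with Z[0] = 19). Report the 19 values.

Z[0]=19
i=1: fresh scan; Z[1]=0
i=2: fresh scan; Z[2]=0
i=3: fresh scan; Z[3]=1 extend→box=[3,4)
i=4: fresh scan; Z[4]=0
i=5: fresh scan; Z[5]=0
i=6: fresh scan; Z[6]=0
i=7: fresh scan; Z[7]=1 extend→box=[7,8)
i=8: fresh scan; Z[8]=0
i=9: fresh scan; Z[9]=3 extend→box=[9,12)
i=10: min(r-i=2, Z[1]=0)=0; Z[10]=0
i=11: min(r-i=1, Z[2]=0)=0; Z[11]=0
i=12: fresh scan; Z[12]=0
i=13: fresh scan; Z[13]=3 extend→box=[13,16)
i=14: min(r-i=2, Z[1]=0)=0; Z[14]=0
i=15: min(r-i=1, Z[2]=0)=0; Z[15]=0
i=16: fresh scan; Z[16]=0
i=17: fresh scan; Z[17]=0
i=18: fresh scan; Z[18]=0

[19, 0, 0, 1, 0, 0, 0, 1, 0, 3, 0, 0, 0, 3, 0, 0, 0, 0, 0]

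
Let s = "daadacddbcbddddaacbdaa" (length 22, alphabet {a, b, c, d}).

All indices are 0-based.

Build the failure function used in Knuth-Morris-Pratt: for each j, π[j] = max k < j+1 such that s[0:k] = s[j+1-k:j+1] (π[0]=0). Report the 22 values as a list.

[0, 0, 0, 1, 2, 0, 1, 1, 0, 0, 0, 1, 1, 1, 1, 2, 3, 0, 0, 1, 2, 3]

π[0] = 0
j=1 s[j]='a': π[1]=0 (border '')
j=2 s[j]='a': π[2]=0 (border '')
j=3 s[j]='d': π[3]=1 (border 'd')
j=4 s[j]='a': π[4]=2 (border 'da')
j=5 s[j]='c': k: 2→0; π[5]=0 (border '')
j=6 s[j]='d': π[6]=1 (border 'd')
j=7 s[j]='d': k: 1→0; π[7]=1 (border 'd')
j=8 s[j]='b': k: 1→0; π[8]=0 (border '')
j=9 s[j]='c': π[9]=0 (border '')
j=10 s[j]='b': π[10]=0 (border '')
j=11 s[j]='d': π[11]=1 (border 'd')
j=12 s[j]='d': k: 1→0; π[12]=1 (border 'd')
j=13 s[j]='d': k: 1→0; π[13]=1 (border 'd')
j=14 s[j]='d': k: 1→0; π[14]=1 (border 'd')
j=15 s[j]='a': π[15]=2 (border 'da')
j=16 s[j]='a': π[16]=3 (border 'daa')
j=17 s[j]='c': k: 3→0; π[17]=0 (border '')
j=18 s[j]='b': π[18]=0 (border '')
j=19 s[j]='d': π[19]=1 (border 'd')
j=20 s[j]='a': π[20]=2 (border 'da')
j=21 s[j]='a': π[21]=3 (border 'daa')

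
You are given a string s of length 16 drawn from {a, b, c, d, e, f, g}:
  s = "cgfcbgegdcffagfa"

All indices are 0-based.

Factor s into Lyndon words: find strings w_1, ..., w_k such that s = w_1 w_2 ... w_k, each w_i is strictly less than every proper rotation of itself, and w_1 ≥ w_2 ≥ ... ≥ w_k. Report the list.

emit factor 1: 'cgf' (i=0, period=3)
emit factor 2: 'c' (i=3, period=1)
emit factor 3: 'bgegdcff' (i=4, period=8)
emit factor 4: 'agf' (i=12, period=3)
emit factor 5: 'a' (i=15, period=1)

["cgf", "c", "bgegdcff", "agf", "a"]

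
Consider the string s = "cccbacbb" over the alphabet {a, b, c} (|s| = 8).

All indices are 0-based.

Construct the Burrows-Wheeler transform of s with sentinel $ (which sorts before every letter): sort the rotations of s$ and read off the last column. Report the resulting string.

bbbcccac$

rank  rotation   last
    0  $cccbacbb  b
    1  acbb$cccb  b
    2  b$cccbacb  b
    3  bacbb$ccc  c
    4  bb$cccbac  c
    5  cbacbb$cc  c
    6  cbb$cccba  a
    7  ccbacbb$c  c
    8  cccbacbb$  $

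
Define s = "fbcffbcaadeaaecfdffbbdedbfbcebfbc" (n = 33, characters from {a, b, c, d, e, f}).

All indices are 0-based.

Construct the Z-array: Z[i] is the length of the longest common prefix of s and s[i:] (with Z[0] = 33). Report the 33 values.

[33, 0, 0, 1, 3, 0, 0, 0, 0, 0, 0, 0, 0, 0, 0, 1, 0, 1, 2, 0, 0, 0, 0, 0, 0, 3, 0, 0, 0, 0, 3, 0, 0]

Z[0]=33
i=1: i≥r, start 0; Z[1]=0
i=2: i≥r, start 0; Z[2]=0
i=3: i≥r, start 0; Z[3]=1 scan→box=[3,4)
i=4: i≥r, start 0; Z[4]=3 scan→box=[4,7)
i=5: min(r-i=2, Z[1]=0)=0; Z[5]=0
i=6: min(r-i=1, Z[2]=0)=0; Z[6]=0
i=7: i≥r, start 0; Z[7]=0
i=8: i≥r, start 0; Z[8]=0
i=9: i≥r, start 0; Z[9]=0
i=10: i≥r, start 0; Z[10]=0
i=11: i≥r, start 0; Z[11]=0
i=12: i≥r, start 0; Z[12]=0
i=13: i≥r, start 0; Z[13]=0
i=14: i≥r, start 0; Z[14]=0
i=15: i≥r, start 0; Z[15]=1 scan→box=[15,16)
i=16: i≥r, start 0; Z[16]=0
i=17: i≥r, start 0; Z[17]=1 scan→box=[17,18)
i=18: i≥r, start 0; Z[18]=2 scan→box=[18,20)
i=19: min(r-i=1, Z[1]=0)=0; Z[19]=0
i=20: i≥r, start 0; Z[20]=0
i=21: i≥r, start 0; Z[21]=0
i=22: i≥r, start 0; Z[22]=0
i=23: i≥r, start 0; Z[23]=0
i=24: i≥r, start 0; Z[24]=0
i=25: i≥r, start 0; Z[25]=3 scan→box=[25,28)
i=26: min(r-i=2, Z[1]=0)=0; Z[26]=0
i=27: min(r-i=1, Z[2]=0)=0; Z[27]=0
i=28: i≥r, start 0; Z[28]=0
i=29: i≥r, start 0; Z[29]=0
i=30: i≥r, start 0; Z[30]=3 scan→box=[30,33)
i=31: min(r-i=2, Z[1]=0)=0; Z[31]=0
i=32: min(r-i=1, Z[2]=0)=0; Z[32]=0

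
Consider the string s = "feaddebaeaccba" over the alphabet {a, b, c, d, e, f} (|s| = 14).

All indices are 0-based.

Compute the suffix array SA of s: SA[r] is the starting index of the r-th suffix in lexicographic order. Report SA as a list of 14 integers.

rank→(start, suffix):
  0 → (13, 'a')
  1 → (9, 'accba')
  2 → (2, 'addebaeaccba')
  3 → (7, 'aeaccba')
  4 → (12, 'ba')
  5 → (6, 'baeaccba')
  6 → (11, 'cba')
  7 → (10, 'ccba')
  8 → (3, 'ddebaeaccba')
  9 → (4, 'debaeaccba')
  10 → (8, 'eaccba')
  11 → (1, 'eaddebaeaccba')
  12 → (5, 'ebaeaccba')
  13 → (0, 'feaddebaeaccba')

[13, 9, 2, 7, 12, 6, 11, 10, 3, 4, 8, 1, 5, 0]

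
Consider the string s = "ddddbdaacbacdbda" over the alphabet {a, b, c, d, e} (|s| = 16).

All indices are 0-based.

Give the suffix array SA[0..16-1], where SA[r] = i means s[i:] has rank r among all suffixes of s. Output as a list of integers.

[15, 6, 7, 10, 9, 13, 4, 8, 11, 14, 5, 12, 3, 2, 1, 0]

rank | idx | suffix
   0 |  15 | a
   1 |   6 | aacbacdbda
   2 |   7 | acbacdbda
   3 |  10 | acdbda
   4 |   9 | bacdbda
   5 |  13 | bda
   6 |   4 | bdaacbacdbda
   7 |   8 | cbacdbda
   8 |  11 | cdbda
   9 |  14 | da
  10 |   5 | daacbacdbda
  11 |  12 | dbda
  12 |   3 | dbdaacbacdbda
  13 |   2 | ddbdaacbacdbda
  14 |   1 | dddbdaacbacdbda
  15 |   0 | ddddbdaacbacdbda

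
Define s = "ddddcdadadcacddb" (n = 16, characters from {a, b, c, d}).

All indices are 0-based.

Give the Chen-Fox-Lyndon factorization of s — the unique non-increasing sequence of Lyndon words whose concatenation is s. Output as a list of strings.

["d", "d", "d", "d", "cd", "adadc", "acddb"]

emit factor 1: 'd' (i=0, period=1)
emit factor 2: 'd' (i=1, period=1)
emit factor 3: 'd' (i=2, period=1)
emit factor 4: 'd' (i=3, period=1)
emit factor 5: 'cd' (i=4, period=2)
emit factor 6: 'adadc' (i=6, period=5)
emit factor 7: 'acddb' (i=11, period=5)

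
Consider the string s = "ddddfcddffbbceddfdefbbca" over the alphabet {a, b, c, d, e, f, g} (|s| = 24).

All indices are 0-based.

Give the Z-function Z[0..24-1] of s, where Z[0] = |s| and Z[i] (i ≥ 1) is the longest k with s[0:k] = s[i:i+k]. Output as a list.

[24, 3, 2, 1, 0, 0, 2, 1, 0, 0, 0, 0, 0, 0, 2, 1, 0, 1, 0, 0, 0, 0, 0, 0]

Z[0]=24
i=1: i≥r, start 0; Z[1]=3 grow→box=[1,4)
i=2: min(r-i=2, Z[1]=3)=2; Z[2]=2
i=3: min(r-i=1, Z[2]=2)=1; Z[3]=1
i=4: i≥r, start 0; Z[4]=0
i=5: i≥r, start 0; Z[5]=0
i=6: i≥r, start 0; Z[6]=2 grow→box=[6,8)
i=7: min(r-i=1, Z[1]=3)=1; Z[7]=1
i=8: i≥r, start 0; Z[8]=0
i=9: i≥r, start 0; Z[9]=0
i=10: i≥r, start 0; Z[10]=0
i=11: i≥r, start 0; Z[11]=0
i=12: i≥r, start 0; Z[12]=0
i=13: i≥r, start 0; Z[13]=0
i=14: i≥r, start 0; Z[14]=2 grow→box=[14,16)
i=15: min(r-i=1, Z[1]=3)=1; Z[15]=1
i=16: i≥r, start 0; Z[16]=0
i=17: i≥r, start 0; Z[17]=1 grow→box=[17,18)
i=18: i≥r, start 0; Z[18]=0
i=19: i≥r, start 0; Z[19]=0
i=20: i≥r, start 0; Z[20]=0
i=21: i≥r, start 0; Z[21]=0
i=22: i≥r, start 0; Z[22]=0
i=23: i≥r, start 0; Z[23]=0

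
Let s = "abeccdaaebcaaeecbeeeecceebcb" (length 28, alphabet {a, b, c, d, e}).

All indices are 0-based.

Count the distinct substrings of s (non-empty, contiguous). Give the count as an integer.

365

rank→(start, suffix):
  0 → (6, 'aaebcaaeecbeeeecceebcb')
  1 → (11, 'aaeecbeeeecceebcb')
  2 → (0, 'abeccdaaebcaaeecbeeeecceebcb')
  3 → (7, 'aebcaaeecbeeeecceebcb')
  4 → (12, 'aeecbeeeecceebcb')
  5 → (27, 'b')
  6 → (9, 'bcaaeecbeeeecceebcb')
  7 → (25, 'bcb')
  8 → (1, 'beccdaaebcaaeecbeeeecceebcb')
  9 → (16, 'beeeecceebcb')
  10 → (10, 'caaeecbeeeecceebcb')
  11 → (26, 'cb')
  12 → (15, 'cbeeeecceebcb')
  13 → (3, 'ccdaaebcaaeecbeeeecceebcb')
  14 → (21, 'cceebcb')
  15 → (4, 'cdaaebcaaeecbeeeecceebcb')
  16 → (22, 'ceebcb')
  17 → (5, 'daaebcaaeecbeeeecceebcb')
  18 → (8, 'ebcaaeecbeeeecceebcb')
  19 → (24, 'ebcb')
  20 → (14, 'ecbeeeecceebcb')
  21 → (2, 'eccdaaebcaaeecbeeeecceebcb')
  22 → (20, 'ecceebcb')
  23 → (23, 'eebcb')
  24 → (13, 'eecbeeeecceebcb')
  25 → (19, 'eecceebcb')
  26 → (18, 'eeecceebcb')
  27 → (17, 'eeeecceebcb')

SA = [6, 11, 0, 7, 12, 27, 9, 25, 1, 16, 10, 26, 15, 3, 21, 4, 22, 5, 8, 24, 14, 2, 20, 23, 13, 19, 18, 17]
i: (SA[i-1],SA[i]) lcp shared
  1: (6,11) 3 'aae'
  2: (11,0) 1 'a'
  3: (0,7) 1 'a'
  4: (7,12) 2 'ae'
  5: (12,27) 0 ''
  6: (27,9) 1 'b'
  7: (9,25) 2 'bc'
  8: (25,1) 1 'b'
  9: (1,16) 2 'be'
  10: (16,10) 0 ''
  11: (10,26) 1 'c'
  12: (26,15) 2 'cb'
  13: (15,3) 1 'c'
  14: (3,21) 2 'cc'
  15: (21,4) 1 'c'
  16: (4,22) 1 'c'
  17: (22,5) 0 ''
  18: (5,8) 0 ''
  19: (8,24) 3 'ebc'
  20: (24,14) 1 'e'
  21: (14,2) 2 'ec'
  22: (2,20) 3 'ecc'
  23: (20,23) 1 'e'
  24: (23,13) 2 'ee'
  25: (13,19) 3 'eec'
  26: (19,18) 2 'ee'
  27: (18,17) 3 'eee'

n(n+1)/2 = 28·29/2 = 406
Σ LCP = 0 + 3 + 1 + 1 + 2 + 0 + 1 + 2 + 1 + 2 + 0 + 1 + 2 + 1 + 2 + 1 + 1 + 0 + 0 + 3 + 1 + 2 + 3 + 1 + 2 + 3 + 2 + 3 = 41
distinct = 406 − 41 = 365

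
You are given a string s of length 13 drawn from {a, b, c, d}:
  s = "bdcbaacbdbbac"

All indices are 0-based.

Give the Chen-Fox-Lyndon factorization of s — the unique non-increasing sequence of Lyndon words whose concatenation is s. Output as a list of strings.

emit factor 1: 'bdc' (i=0, period=3)
emit factor 2: 'b' (i=3, period=1)
emit factor 3: 'aacbdbbac' (i=4, period=9)

["bdc", "b", "aacbdbbac"]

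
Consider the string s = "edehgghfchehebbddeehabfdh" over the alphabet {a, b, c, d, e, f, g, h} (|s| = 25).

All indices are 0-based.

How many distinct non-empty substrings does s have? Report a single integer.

sorted suffixes:
  #0 SA[0]=20  'abfdh'
  #1 SA[1]=13  'bbddeehabfdh'
  #2 SA[2]=14  'bddeehabfdh'
  #3 SA[3]=21  'bfdh'
  #4 SA[4]=8  'chehebbddeehabfdh'
  #5 SA[5]=15  'ddeehabfdh'
  #6 SA[6]=16  'deehabfdh'
  #7 SA[7]=1  'dehgghfchehebbddeehabfdh'
  #8 SA[8]=23  'dh'
  #9 SA[9]=12  'ebbddeehabfdh'
  #10 SA[10]=0  'edehgghfchehebbddeehabfdh'
  #11 SA[11]=17  'eehabfdh'
  #12 SA[12]=18  'ehabfdh'
  #13 SA[13]=10  'ehebbddeehabfdh'
  #14 SA[14]=2  'ehgghfchehebbddeehabfdh'
  #15 SA[15]=7  'fchehebbddeehabfdh'
  #16 SA[16]=22  'fdh'
  #17 SA[17]=4  'gghfchehebbddeehabfdh'
  #18 SA[18]=5  'ghfchehebbddeehabfdh'
  #19 SA[19]=24  'h'
  #20 SA[20]=19  'habfdh'
  #21 SA[21]=11  'hebbddeehabfdh'
  #22 SA[22]=9  'hehebbddeehabfdh'
  #23 SA[23]=6  'hfchehebbddeehabfdh'
  #24 SA[24]=3  'hgghfchehebbddeehabfdh'

SA = [20, 13, 14, 21, 8, 15, 16, 1, 23, 12, 0, 17, 18, 10, 2, 7, 22, 4, 5, 24, 19, 11, 9, 6, 3]
rank  pair      lcp
   1  s[20:],s[13:]  0  ''
   2  s[13:],s[14:]  1  'b'
   3  s[14:],s[21:]  1  'b'
   4  s[21:],s[8:]  0  ''
   5  s[8:],s[15:]  0  ''
   6  s[15:],s[16:]  1  'd'
   7  s[16:],s[1:]  2  'de'
   8  s[1:],s[23:]  1  'd'
   9  s[23:],s[12:]  0  ''
  10  s[12:],s[0:]  1  'e'
  11  s[0:],s[17:]  1  'e'
  12  s[17:],s[18:]  1  'e'
  13  s[18:],s[10:]  2  'eh'
  14  s[10:],s[2:]  2  'eh'
  15  s[2:],s[7:]  0  ''
  16  s[7:],s[22:]  1  'f'
  17  s[22:],s[4:]  0  ''
  18  s[4:],s[5:]  1  'g'
  19  s[5:],s[24:]  0  ''
  20  s[24:],s[19:]  1  'h'
  21  s[19:],s[11:]  1  'h'
  22  s[11:],s[9:]  2  'he'
  23  s[9:],s[6:]  1  'h'
  24  s[6:],s[3:]  1  'h'

n(n+1)/2 = 25·26/2 = 325
Σ LCP = 0 + 0 + 1 + 1 + 0 + 0 + 1 + 2 + 1 + 0 + 1 + 1 + 1 + 2 + 2 + 0 + 1 + 0 + 1 + 0 + 1 + 1 + 2 + 1 + 1 = 21
distinct = 325 − 21 = 304

304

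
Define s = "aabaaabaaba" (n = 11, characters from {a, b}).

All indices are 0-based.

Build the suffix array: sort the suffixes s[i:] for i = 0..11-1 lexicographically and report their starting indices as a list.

[10, 3, 7, 0, 4, 8, 1, 5, 9, 2, 6]

rank | idx | suffix
   0 |  10 | a
   1 |   3 | aaabaaba
   2 |   7 | aaba
   3 |   0 | aabaaabaaba
   4 |   4 | aabaaba
   5 |   8 | aba
   6 |   1 | abaaabaaba
   7 |   5 | abaaba
   8 |   9 | ba
   9 |   2 | baaabaaba
  10 |   6 | baaba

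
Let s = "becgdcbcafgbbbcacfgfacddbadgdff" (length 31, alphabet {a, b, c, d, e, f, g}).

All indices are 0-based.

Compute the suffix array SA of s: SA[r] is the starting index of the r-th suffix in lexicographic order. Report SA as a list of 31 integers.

rank | idx | suffix
   0 |  20 | acddbadgdff
   1 |  15 | acfgfacddbadgdff
   2 |  25 | adgdff
   3 |   8 | afgbbbcacfgfacddbadgdff
   4 |  24 | badgdff
   5 |  11 | bbbcacfgfacddbadgdff
   6 |  12 | bbcacfgfacddbadgdff
   7 |  13 | bcacfgfacddbadgdff
   8 |   6 | bcafgbbbcacfgfacddbadgdff
   9 |   0 | becgdcbcafgbbbcacfgfacddbadgdff
  10 |  14 | cacfgfacddbadgdff
  11 |   7 | cafgbbbcacfgfacddbadgdff
  12 |   5 | cbcafgbbbcacfgfacddbadgdff
  13 |  21 | cddbadgdff
  14 |  16 | cfgfacddbadgdff
  15 |   2 | cgdcbcafgbbbcacfgfacddbadgdff
  16 |  23 | dbadgdff
  17 |   4 | dcbcafgbbbcacfgfacddbadgdff
  18 |  22 | ddbadgdff
  19 |  28 | dff
  20 |  26 | dgdff
  21 |   1 | ecgdcbcafgbbbcacfgfacddbadgdff
  22 |  30 | f
  23 |  19 | facddbadgdff
  24 |  29 | ff
  25 |   9 | fgbbbcacfgfacddbadgdff
  26 |  17 | fgfacddbadgdff
  27 |  10 | gbbbcacfgfacddbadgdff
  28 |   3 | gdcbcafgbbbcacfgfacddbadgdff
  29 |  27 | gdff
  30 |  18 | gfacddbadgdff

[20, 15, 25, 8, 24, 11, 12, 13, 6, 0, 14, 7, 5, 21, 16, 2, 23, 4, 22, 28, 26, 1, 30, 19, 29, 9, 17, 10, 3, 27, 18]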